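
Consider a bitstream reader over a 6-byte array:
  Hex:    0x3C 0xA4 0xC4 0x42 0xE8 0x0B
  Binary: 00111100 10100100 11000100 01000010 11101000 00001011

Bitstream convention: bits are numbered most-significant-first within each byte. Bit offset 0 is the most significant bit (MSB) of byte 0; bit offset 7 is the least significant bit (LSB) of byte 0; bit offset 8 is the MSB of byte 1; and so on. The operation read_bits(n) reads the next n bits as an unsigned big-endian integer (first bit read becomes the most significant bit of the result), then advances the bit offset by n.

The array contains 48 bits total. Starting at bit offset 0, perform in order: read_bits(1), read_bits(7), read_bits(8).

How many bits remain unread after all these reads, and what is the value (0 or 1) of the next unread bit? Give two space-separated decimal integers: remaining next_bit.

Read 1: bits[0:1] width=1 -> value=0 (bin 0); offset now 1 = byte 0 bit 1; 47 bits remain
Read 2: bits[1:8] width=7 -> value=60 (bin 0111100); offset now 8 = byte 1 bit 0; 40 bits remain
Read 3: bits[8:16] width=8 -> value=164 (bin 10100100); offset now 16 = byte 2 bit 0; 32 bits remain

Answer: 32 1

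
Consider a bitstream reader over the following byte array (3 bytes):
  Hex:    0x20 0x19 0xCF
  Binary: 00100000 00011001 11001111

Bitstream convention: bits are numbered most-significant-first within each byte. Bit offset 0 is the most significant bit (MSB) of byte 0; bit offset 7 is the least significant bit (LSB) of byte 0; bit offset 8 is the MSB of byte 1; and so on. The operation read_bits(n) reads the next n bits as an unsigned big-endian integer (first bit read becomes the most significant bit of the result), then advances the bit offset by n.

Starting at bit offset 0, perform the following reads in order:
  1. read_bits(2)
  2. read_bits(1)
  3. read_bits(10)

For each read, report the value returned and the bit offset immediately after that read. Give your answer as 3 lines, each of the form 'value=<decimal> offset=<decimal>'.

Answer: value=0 offset=2
value=1 offset=3
value=3 offset=13

Derivation:
Read 1: bits[0:2] width=2 -> value=0 (bin 00); offset now 2 = byte 0 bit 2; 22 bits remain
Read 2: bits[2:3] width=1 -> value=1 (bin 1); offset now 3 = byte 0 bit 3; 21 bits remain
Read 3: bits[3:13] width=10 -> value=3 (bin 0000000011); offset now 13 = byte 1 bit 5; 11 bits remain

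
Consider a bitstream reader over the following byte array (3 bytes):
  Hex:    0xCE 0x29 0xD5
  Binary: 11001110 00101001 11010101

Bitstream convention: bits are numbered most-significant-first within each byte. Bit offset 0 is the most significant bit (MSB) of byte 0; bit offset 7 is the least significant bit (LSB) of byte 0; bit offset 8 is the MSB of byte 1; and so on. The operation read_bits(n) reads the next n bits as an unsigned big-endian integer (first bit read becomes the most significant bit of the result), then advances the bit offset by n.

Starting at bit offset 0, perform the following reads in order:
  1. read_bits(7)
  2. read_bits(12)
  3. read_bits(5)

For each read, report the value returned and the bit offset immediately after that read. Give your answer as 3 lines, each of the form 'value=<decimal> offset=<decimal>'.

Read 1: bits[0:7] width=7 -> value=103 (bin 1100111); offset now 7 = byte 0 bit 7; 17 bits remain
Read 2: bits[7:19] width=12 -> value=334 (bin 000101001110); offset now 19 = byte 2 bit 3; 5 bits remain
Read 3: bits[19:24] width=5 -> value=21 (bin 10101); offset now 24 = byte 3 bit 0; 0 bits remain

Answer: value=103 offset=7
value=334 offset=19
value=21 offset=24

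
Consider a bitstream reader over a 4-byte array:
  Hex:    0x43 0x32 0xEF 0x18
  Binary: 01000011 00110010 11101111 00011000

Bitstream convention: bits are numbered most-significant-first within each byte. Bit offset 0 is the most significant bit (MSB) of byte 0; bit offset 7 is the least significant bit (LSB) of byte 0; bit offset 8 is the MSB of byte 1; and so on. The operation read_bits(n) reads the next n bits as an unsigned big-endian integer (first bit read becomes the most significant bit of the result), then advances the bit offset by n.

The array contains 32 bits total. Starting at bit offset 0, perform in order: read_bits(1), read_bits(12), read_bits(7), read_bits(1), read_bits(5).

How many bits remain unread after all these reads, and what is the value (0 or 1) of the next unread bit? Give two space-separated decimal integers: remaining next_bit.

Read 1: bits[0:1] width=1 -> value=0 (bin 0); offset now 1 = byte 0 bit 1; 31 bits remain
Read 2: bits[1:13] width=12 -> value=2150 (bin 100001100110); offset now 13 = byte 1 bit 5; 19 bits remain
Read 3: bits[13:20] width=7 -> value=46 (bin 0101110); offset now 20 = byte 2 bit 4; 12 bits remain
Read 4: bits[20:21] width=1 -> value=1 (bin 1); offset now 21 = byte 2 bit 5; 11 bits remain
Read 5: bits[21:26] width=5 -> value=28 (bin 11100); offset now 26 = byte 3 bit 2; 6 bits remain

Answer: 6 0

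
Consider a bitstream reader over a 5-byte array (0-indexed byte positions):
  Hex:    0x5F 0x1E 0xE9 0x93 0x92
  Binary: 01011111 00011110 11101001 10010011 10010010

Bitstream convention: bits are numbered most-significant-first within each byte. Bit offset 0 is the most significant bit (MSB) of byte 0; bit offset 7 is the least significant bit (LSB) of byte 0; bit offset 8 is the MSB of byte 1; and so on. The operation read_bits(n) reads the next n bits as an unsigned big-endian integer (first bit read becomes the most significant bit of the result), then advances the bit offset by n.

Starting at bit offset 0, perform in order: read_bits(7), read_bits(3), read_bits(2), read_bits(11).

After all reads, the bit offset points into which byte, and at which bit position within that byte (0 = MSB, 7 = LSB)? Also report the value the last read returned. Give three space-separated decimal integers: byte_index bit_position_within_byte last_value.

Read 1: bits[0:7] width=7 -> value=47 (bin 0101111); offset now 7 = byte 0 bit 7; 33 bits remain
Read 2: bits[7:10] width=3 -> value=4 (bin 100); offset now 10 = byte 1 bit 2; 30 bits remain
Read 3: bits[10:12] width=2 -> value=1 (bin 01); offset now 12 = byte 1 bit 4; 28 bits remain
Read 4: bits[12:23] width=11 -> value=1908 (bin 11101110100); offset now 23 = byte 2 bit 7; 17 bits remain

Answer: 2 7 1908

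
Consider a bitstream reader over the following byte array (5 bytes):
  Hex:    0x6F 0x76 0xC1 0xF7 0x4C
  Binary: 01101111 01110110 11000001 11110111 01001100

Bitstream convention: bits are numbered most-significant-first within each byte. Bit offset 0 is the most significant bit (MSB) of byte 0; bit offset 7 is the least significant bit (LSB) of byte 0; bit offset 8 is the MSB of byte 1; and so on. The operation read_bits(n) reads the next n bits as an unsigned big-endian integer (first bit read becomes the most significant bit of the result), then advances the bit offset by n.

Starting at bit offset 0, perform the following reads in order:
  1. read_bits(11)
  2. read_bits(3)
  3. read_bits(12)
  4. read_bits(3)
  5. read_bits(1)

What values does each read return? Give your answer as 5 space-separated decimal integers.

Answer: 891 5 2823 6 1

Derivation:
Read 1: bits[0:11] width=11 -> value=891 (bin 01101111011); offset now 11 = byte 1 bit 3; 29 bits remain
Read 2: bits[11:14] width=3 -> value=5 (bin 101); offset now 14 = byte 1 bit 6; 26 bits remain
Read 3: bits[14:26] width=12 -> value=2823 (bin 101100000111); offset now 26 = byte 3 bit 2; 14 bits remain
Read 4: bits[26:29] width=3 -> value=6 (bin 110); offset now 29 = byte 3 bit 5; 11 bits remain
Read 5: bits[29:30] width=1 -> value=1 (bin 1); offset now 30 = byte 3 bit 6; 10 bits remain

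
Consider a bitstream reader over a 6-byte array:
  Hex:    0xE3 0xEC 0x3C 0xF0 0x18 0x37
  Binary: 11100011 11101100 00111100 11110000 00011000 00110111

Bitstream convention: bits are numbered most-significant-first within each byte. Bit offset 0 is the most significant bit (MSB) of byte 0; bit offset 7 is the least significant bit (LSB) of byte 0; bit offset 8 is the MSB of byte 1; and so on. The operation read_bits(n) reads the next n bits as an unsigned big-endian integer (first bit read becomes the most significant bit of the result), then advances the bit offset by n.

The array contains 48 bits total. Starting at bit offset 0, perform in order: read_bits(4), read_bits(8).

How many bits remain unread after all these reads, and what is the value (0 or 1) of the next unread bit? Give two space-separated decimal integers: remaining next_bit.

Answer: 36 1

Derivation:
Read 1: bits[0:4] width=4 -> value=14 (bin 1110); offset now 4 = byte 0 bit 4; 44 bits remain
Read 2: bits[4:12] width=8 -> value=62 (bin 00111110); offset now 12 = byte 1 bit 4; 36 bits remain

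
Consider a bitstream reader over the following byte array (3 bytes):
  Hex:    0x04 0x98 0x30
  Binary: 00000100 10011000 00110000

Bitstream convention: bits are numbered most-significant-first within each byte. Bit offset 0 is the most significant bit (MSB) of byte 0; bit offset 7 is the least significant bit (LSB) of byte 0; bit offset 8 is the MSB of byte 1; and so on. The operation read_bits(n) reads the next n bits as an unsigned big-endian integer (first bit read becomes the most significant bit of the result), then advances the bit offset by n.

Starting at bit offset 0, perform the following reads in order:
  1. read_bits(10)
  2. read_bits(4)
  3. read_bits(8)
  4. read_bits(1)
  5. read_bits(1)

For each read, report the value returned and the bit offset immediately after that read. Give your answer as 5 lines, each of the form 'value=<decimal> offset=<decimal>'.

Read 1: bits[0:10] width=10 -> value=18 (bin 0000010010); offset now 10 = byte 1 bit 2; 14 bits remain
Read 2: bits[10:14] width=4 -> value=6 (bin 0110); offset now 14 = byte 1 bit 6; 10 bits remain
Read 3: bits[14:22] width=8 -> value=12 (bin 00001100); offset now 22 = byte 2 bit 6; 2 bits remain
Read 4: bits[22:23] width=1 -> value=0 (bin 0); offset now 23 = byte 2 bit 7; 1 bits remain
Read 5: bits[23:24] width=1 -> value=0 (bin 0); offset now 24 = byte 3 bit 0; 0 bits remain

Answer: value=18 offset=10
value=6 offset=14
value=12 offset=22
value=0 offset=23
value=0 offset=24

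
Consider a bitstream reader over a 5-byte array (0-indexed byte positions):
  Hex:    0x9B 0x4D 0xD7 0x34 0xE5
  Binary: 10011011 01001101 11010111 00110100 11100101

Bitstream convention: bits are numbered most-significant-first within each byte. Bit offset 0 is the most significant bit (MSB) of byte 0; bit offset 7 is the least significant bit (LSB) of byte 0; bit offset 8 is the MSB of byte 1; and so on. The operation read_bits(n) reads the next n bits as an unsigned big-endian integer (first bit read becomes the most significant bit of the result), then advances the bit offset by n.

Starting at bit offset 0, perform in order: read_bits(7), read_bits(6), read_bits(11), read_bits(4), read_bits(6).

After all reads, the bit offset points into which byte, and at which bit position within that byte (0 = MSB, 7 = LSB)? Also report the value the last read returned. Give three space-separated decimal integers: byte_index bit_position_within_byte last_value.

Answer: 4 2 19

Derivation:
Read 1: bits[0:7] width=7 -> value=77 (bin 1001101); offset now 7 = byte 0 bit 7; 33 bits remain
Read 2: bits[7:13] width=6 -> value=41 (bin 101001); offset now 13 = byte 1 bit 5; 27 bits remain
Read 3: bits[13:24] width=11 -> value=1495 (bin 10111010111); offset now 24 = byte 3 bit 0; 16 bits remain
Read 4: bits[24:28] width=4 -> value=3 (bin 0011); offset now 28 = byte 3 bit 4; 12 bits remain
Read 5: bits[28:34] width=6 -> value=19 (bin 010011); offset now 34 = byte 4 bit 2; 6 bits remain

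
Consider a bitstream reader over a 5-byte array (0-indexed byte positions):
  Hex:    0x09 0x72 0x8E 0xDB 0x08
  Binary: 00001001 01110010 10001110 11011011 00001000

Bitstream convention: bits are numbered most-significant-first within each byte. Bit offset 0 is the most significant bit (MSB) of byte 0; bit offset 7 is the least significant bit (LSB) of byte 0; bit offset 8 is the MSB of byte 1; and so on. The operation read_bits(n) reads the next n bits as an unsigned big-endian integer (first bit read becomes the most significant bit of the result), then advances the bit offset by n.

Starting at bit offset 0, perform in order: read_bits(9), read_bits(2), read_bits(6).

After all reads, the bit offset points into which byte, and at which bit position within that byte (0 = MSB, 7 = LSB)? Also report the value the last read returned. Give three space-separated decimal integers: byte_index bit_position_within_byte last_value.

Read 1: bits[0:9] width=9 -> value=18 (bin 000010010); offset now 9 = byte 1 bit 1; 31 bits remain
Read 2: bits[9:11] width=2 -> value=3 (bin 11); offset now 11 = byte 1 bit 3; 29 bits remain
Read 3: bits[11:17] width=6 -> value=37 (bin 100101); offset now 17 = byte 2 bit 1; 23 bits remain

Answer: 2 1 37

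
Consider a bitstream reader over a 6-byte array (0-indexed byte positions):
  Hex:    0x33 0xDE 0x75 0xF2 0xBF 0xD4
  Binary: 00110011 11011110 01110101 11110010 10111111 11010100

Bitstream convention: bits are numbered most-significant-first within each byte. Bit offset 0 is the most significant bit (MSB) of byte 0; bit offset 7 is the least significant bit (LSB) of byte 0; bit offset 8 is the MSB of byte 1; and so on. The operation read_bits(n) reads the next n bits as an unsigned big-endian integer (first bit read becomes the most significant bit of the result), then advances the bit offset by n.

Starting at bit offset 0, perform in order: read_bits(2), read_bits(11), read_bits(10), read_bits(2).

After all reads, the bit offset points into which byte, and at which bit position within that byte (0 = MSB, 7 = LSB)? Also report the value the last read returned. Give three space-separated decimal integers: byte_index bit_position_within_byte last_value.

Answer: 3 1 3

Derivation:
Read 1: bits[0:2] width=2 -> value=0 (bin 00); offset now 2 = byte 0 bit 2; 46 bits remain
Read 2: bits[2:13] width=11 -> value=1659 (bin 11001111011); offset now 13 = byte 1 bit 5; 35 bits remain
Read 3: bits[13:23] width=10 -> value=826 (bin 1100111010); offset now 23 = byte 2 bit 7; 25 bits remain
Read 4: bits[23:25] width=2 -> value=3 (bin 11); offset now 25 = byte 3 bit 1; 23 bits remain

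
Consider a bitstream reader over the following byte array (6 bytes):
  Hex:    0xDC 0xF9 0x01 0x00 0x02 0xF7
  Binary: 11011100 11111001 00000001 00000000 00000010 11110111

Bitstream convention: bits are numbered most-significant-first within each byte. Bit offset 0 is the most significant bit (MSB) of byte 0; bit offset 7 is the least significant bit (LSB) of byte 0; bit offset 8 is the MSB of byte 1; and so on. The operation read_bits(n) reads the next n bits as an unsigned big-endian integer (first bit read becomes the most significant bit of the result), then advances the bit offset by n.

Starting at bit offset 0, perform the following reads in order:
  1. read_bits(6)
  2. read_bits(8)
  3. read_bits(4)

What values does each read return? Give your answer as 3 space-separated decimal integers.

Read 1: bits[0:6] width=6 -> value=55 (bin 110111); offset now 6 = byte 0 bit 6; 42 bits remain
Read 2: bits[6:14] width=8 -> value=62 (bin 00111110); offset now 14 = byte 1 bit 6; 34 bits remain
Read 3: bits[14:18] width=4 -> value=4 (bin 0100); offset now 18 = byte 2 bit 2; 30 bits remain

Answer: 55 62 4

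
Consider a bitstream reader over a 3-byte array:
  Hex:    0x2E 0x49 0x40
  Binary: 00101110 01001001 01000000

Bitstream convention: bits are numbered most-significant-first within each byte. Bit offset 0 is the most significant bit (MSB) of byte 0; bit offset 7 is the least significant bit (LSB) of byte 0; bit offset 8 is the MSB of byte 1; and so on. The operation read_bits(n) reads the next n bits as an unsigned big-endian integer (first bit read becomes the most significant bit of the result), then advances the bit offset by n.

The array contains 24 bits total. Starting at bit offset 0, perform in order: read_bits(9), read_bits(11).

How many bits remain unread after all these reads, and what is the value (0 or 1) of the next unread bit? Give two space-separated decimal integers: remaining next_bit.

Read 1: bits[0:9] width=9 -> value=92 (bin 001011100); offset now 9 = byte 1 bit 1; 15 bits remain
Read 2: bits[9:20] width=11 -> value=1172 (bin 10010010100); offset now 20 = byte 2 bit 4; 4 bits remain

Answer: 4 0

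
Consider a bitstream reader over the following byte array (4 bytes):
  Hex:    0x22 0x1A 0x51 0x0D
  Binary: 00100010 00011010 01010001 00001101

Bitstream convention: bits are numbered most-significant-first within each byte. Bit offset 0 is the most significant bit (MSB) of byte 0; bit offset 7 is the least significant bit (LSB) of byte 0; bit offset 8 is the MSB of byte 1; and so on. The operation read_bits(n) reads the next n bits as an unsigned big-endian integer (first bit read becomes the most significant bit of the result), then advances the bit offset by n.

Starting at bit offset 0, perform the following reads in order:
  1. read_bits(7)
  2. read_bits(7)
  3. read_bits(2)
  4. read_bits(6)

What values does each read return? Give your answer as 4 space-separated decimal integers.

Answer: 17 6 2 20

Derivation:
Read 1: bits[0:7] width=7 -> value=17 (bin 0010001); offset now 7 = byte 0 bit 7; 25 bits remain
Read 2: bits[7:14] width=7 -> value=6 (bin 0000110); offset now 14 = byte 1 bit 6; 18 bits remain
Read 3: bits[14:16] width=2 -> value=2 (bin 10); offset now 16 = byte 2 bit 0; 16 bits remain
Read 4: bits[16:22] width=6 -> value=20 (bin 010100); offset now 22 = byte 2 bit 6; 10 bits remain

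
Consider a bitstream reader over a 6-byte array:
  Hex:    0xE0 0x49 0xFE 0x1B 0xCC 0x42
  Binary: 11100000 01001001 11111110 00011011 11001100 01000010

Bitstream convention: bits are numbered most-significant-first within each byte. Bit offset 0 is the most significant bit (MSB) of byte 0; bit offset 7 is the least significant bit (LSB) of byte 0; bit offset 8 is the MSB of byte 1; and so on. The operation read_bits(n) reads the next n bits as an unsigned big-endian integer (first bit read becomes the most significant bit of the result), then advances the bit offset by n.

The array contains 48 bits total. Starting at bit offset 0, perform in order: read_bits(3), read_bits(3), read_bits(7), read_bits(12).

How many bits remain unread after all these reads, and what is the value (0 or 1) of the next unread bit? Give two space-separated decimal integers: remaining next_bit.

Answer: 23 0

Derivation:
Read 1: bits[0:3] width=3 -> value=7 (bin 111); offset now 3 = byte 0 bit 3; 45 bits remain
Read 2: bits[3:6] width=3 -> value=0 (bin 000); offset now 6 = byte 0 bit 6; 42 bits remain
Read 3: bits[6:13] width=7 -> value=9 (bin 0001001); offset now 13 = byte 1 bit 5; 35 bits remain
Read 4: bits[13:25] width=12 -> value=1020 (bin 001111111100); offset now 25 = byte 3 bit 1; 23 bits remain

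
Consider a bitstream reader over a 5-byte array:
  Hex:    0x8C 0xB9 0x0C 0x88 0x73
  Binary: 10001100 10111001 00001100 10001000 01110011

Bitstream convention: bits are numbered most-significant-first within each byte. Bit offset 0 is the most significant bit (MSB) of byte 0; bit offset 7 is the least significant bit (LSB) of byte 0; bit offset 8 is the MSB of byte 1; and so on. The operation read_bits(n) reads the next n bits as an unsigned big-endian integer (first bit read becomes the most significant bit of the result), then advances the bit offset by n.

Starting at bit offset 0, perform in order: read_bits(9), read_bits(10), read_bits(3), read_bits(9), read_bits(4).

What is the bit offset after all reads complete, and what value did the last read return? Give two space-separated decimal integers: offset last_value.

Answer: 35 3

Derivation:
Read 1: bits[0:9] width=9 -> value=281 (bin 100011001); offset now 9 = byte 1 bit 1; 31 bits remain
Read 2: bits[9:19] width=10 -> value=456 (bin 0111001000); offset now 19 = byte 2 bit 3; 21 bits remain
Read 3: bits[19:22] width=3 -> value=3 (bin 011); offset now 22 = byte 2 bit 6; 18 bits remain
Read 4: bits[22:31] width=9 -> value=68 (bin 001000100); offset now 31 = byte 3 bit 7; 9 bits remain
Read 5: bits[31:35] width=4 -> value=3 (bin 0011); offset now 35 = byte 4 bit 3; 5 bits remain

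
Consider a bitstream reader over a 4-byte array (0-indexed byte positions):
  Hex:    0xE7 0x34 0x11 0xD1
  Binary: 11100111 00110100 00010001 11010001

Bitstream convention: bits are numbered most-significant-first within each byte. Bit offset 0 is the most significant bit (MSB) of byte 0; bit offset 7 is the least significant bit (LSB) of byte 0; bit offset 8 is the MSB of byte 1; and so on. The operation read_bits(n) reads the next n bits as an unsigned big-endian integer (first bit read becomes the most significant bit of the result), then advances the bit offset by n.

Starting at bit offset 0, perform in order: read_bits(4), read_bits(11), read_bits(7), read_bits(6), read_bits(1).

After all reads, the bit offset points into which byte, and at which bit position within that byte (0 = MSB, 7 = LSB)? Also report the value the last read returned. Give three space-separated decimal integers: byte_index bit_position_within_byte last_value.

Read 1: bits[0:4] width=4 -> value=14 (bin 1110); offset now 4 = byte 0 bit 4; 28 bits remain
Read 2: bits[4:15] width=11 -> value=922 (bin 01110011010); offset now 15 = byte 1 bit 7; 17 bits remain
Read 3: bits[15:22] width=7 -> value=4 (bin 0000100); offset now 22 = byte 2 bit 6; 10 bits remain
Read 4: bits[22:28] width=6 -> value=29 (bin 011101); offset now 28 = byte 3 bit 4; 4 bits remain
Read 5: bits[28:29] width=1 -> value=0 (bin 0); offset now 29 = byte 3 bit 5; 3 bits remain

Answer: 3 5 0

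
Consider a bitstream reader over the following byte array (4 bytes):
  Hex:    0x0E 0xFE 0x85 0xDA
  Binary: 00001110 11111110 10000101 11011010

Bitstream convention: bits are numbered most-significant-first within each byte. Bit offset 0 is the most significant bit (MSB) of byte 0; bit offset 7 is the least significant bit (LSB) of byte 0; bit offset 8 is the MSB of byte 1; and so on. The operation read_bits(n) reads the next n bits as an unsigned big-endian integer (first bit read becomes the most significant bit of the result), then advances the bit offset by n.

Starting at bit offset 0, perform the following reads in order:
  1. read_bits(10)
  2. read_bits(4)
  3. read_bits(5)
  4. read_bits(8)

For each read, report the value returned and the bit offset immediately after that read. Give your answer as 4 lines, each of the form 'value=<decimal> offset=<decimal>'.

Answer: value=59 offset=10
value=15 offset=14
value=20 offset=19
value=46 offset=27

Derivation:
Read 1: bits[0:10] width=10 -> value=59 (bin 0000111011); offset now 10 = byte 1 bit 2; 22 bits remain
Read 2: bits[10:14] width=4 -> value=15 (bin 1111); offset now 14 = byte 1 bit 6; 18 bits remain
Read 3: bits[14:19] width=5 -> value=20 (bin 10100); offset now 19 = byte 2 bit 3; 13 bits remain
Read 4: bits[19:27] width=8 -> value=46 (bin 00101110); offset now 27 = byte 3 bit 3; 5 bits remain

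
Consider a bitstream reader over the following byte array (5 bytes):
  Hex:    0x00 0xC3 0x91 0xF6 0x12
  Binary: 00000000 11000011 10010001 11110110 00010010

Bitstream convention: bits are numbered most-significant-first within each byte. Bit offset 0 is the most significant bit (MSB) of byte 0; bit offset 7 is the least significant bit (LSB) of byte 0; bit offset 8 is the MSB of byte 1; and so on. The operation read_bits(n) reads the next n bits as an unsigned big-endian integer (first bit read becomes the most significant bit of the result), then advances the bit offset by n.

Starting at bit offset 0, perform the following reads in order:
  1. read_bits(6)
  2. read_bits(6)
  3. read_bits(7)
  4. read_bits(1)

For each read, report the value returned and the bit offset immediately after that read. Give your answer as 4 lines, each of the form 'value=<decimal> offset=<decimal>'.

Answer: value=0 offset=6
value=12 offset=12
value=28 offset=19
value=1 offset=20

Derivation:
Read 1: bits[0:6] width=6 -> value=0 (bin 000000); offset now 6 = byte 0 bit 6; 34 bits remain
Read 2: bits[6:12] width=6 -> value=12 (bin 001100); offset now 12 = byte 1 bit 4; 28 bits remain
Read 3: bits[12:19] width=7 -> value=28 (bin 0011100); offset now 19 = byte 2 bit 3; 21 bits remain
Read 4: bits[19:20] width=1 -> value=1 (bin 1); offset now 20 = byte 2 bit 4; 20 bits remain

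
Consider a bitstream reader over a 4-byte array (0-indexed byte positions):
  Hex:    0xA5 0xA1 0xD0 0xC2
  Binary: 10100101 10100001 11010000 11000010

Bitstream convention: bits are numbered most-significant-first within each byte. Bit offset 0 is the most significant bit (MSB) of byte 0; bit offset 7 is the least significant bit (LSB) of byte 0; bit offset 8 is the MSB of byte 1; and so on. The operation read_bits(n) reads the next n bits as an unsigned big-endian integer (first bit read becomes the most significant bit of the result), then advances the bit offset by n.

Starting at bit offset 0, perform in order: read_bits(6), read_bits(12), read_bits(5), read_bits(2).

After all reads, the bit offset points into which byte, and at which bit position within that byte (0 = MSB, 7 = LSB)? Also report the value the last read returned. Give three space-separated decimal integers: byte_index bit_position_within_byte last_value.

Answer: 3 1 1

Derivation:
Read 1: bits[0:6] width=6 -> value=41 (bin 101001); offset now 6 = byte 0 bit 6; 26 bits remain
Read 2: bits[6:18] width=12 -> value=1671 (bin 011010000111); offset now 18 = byte 2 bit 2; 14 bits remain
Read 3: bits[18:23] width=5 -> value=8 (bin 01000); offset now 23 = byte 2 bit 7; 9 bits remain
Read 4: bits[23:25] width=2 -> value=1 (bin 01); offset now 25 = byte 3 bit 1; 7 bits remain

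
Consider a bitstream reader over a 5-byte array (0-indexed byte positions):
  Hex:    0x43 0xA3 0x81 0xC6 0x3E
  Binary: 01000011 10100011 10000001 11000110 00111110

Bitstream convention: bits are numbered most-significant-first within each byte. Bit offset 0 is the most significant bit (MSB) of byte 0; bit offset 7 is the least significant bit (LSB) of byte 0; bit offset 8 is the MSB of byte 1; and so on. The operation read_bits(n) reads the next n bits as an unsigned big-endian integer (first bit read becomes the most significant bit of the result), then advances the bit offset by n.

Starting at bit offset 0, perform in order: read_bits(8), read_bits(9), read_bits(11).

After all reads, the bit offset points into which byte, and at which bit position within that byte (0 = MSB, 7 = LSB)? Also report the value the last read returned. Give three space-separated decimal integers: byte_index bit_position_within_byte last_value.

Read 1: bits[0:8] width=8 -> value=67 (bin 01000011); offset now 8 = byte 1 bit 0; 32 bits remain
Read 2: bits[8:17] width=9 -> value=327 (bin 101000111); offset now 17 = byte 2 bit 1; 23 bits remain
Read 3: bits[17:28] width=11 -> value=28 (bin 00000011100); offset now 28 = byte 3 bit 4; 12 bits remain

Answer: 3 4 28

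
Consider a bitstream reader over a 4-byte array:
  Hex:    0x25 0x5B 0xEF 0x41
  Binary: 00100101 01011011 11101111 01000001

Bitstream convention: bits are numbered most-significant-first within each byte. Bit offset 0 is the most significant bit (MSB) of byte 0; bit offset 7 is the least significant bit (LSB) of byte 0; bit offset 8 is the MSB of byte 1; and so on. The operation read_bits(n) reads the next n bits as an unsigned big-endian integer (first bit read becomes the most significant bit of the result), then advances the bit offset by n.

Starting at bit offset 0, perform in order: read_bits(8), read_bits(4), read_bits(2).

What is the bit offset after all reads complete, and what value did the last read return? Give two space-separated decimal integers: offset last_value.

Answer: 14 2

Derivation:
Read 1: bits[0:8] width=8 -> value=37 (bin 00100101); offset now 8 = byte 1 bit 0; 24 bits remain
Read 2: bits[8:12] width=4 -> value=5 (bin 0101); offset now 12 = byte 1 bit 4; 20 bits remain
Read 3: bits[12:14] width=2 -> value=2 (bin 10); offset now 14 = byte 1 bit 6; 18 bits remain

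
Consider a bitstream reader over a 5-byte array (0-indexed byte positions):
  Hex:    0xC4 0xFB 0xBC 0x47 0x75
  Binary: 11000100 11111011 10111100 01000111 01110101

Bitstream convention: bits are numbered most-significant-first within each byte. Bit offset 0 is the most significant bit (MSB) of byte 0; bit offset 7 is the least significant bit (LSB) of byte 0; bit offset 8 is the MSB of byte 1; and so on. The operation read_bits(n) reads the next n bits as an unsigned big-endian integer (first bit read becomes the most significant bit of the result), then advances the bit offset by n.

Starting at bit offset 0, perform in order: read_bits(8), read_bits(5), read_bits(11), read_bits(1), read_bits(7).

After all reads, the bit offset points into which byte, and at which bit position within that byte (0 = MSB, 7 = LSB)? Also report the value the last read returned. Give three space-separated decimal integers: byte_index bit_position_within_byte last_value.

Read 1: bits[0:8] width=8 -> value=196 (bin 11000100); offset now 8 = byte 1 bit 0; 32 bits remain
Read 2: bits[8:13] width=5 -> value=31 (bin 11111); offset now 13 = byte 1 bit 5; 27 bits remain
Read 3: bits[13:24] width=11 -> value=956 (bin 01110111100); offset now 24 = byte 3 bit 0; 16 bits remain
Read 4: bits[24:25] width=1 -> value=0 (bin 0); offset now 25 = byte 3 bit 1; 15 bits remain
Read 5: bits[25:32] width=7 -> value=71 (bin 1000111); offset now 32 = byte 4 bit 0; 8 bits remain

Answer: 4 0 71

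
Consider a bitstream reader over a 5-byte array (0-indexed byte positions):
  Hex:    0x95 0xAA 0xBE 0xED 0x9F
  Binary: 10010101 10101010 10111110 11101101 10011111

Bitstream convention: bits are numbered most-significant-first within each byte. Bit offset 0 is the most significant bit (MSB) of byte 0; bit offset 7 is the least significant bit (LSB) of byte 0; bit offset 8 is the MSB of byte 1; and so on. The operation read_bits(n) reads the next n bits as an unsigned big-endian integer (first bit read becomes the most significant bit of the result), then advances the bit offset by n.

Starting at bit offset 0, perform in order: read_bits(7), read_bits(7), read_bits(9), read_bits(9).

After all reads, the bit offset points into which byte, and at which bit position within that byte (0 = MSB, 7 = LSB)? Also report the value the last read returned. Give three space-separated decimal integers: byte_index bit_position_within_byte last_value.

Answer: 4 0 237

Derivation:
Read 1: bits[0:7] width=7 -> value=74 (bin 1001010); offset now 7 = byte 0 bit 7; 33 bits remain
Read 2: bits[7:14] width=7 -> value=106 (bin 1101010); offset now 14 = byte 1 bit 6; 26 bits remain
Read 3: bits[14:23] width=9 -> value=351 (bin 101011111); offset now 23 = byte 2 bit 7; 17 bits remain
Read 4: bits[23:32] width=9 -> value=237 (bin 011101101); offset now 32 = byte 4 bit 0; 8 bits remain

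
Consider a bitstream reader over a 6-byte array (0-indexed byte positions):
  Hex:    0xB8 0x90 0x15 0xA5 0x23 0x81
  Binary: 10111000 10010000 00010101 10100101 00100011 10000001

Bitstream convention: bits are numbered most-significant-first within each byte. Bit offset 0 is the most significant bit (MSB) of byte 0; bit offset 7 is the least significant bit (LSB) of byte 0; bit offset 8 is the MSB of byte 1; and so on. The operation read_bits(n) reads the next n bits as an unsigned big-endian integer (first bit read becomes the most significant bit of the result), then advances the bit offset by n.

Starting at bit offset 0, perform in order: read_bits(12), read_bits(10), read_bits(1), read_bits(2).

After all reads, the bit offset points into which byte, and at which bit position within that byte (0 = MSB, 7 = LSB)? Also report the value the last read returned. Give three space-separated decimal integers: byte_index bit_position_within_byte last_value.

Read 1: bits[0:12] width=12 -> value=2953 (bin 101110001001); offset now 12 = byte 1 bit 4; 36 bits remain
Read 2: bits[12:22] width=10 -> value=5 (bin 0000000101); offset now 22 = byte 2 bit 6; 26 bits remain
Read 3: bits[22:23] width=1 -> value=0 (bin 0); offset now 23 = byte 2 bit 7; 25 bits remain
Read 4: bits[23:25] width=2 -> value=3 (bin 11); offset now 25 = byte 3 bit 1; 23 bits remain

Answer: 3 1 3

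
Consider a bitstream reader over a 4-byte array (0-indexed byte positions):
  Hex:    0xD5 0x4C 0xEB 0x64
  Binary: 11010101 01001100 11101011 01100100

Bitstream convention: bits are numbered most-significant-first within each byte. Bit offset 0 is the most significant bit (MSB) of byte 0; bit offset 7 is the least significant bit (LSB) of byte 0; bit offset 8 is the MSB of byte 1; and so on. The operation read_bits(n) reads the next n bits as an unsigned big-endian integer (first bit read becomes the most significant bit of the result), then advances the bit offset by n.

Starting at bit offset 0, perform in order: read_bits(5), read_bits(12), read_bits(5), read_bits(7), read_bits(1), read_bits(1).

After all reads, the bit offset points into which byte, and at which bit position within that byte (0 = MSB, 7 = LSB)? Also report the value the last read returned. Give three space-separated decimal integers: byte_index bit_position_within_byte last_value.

Read 1: bits[0:5] width=5 -> value=26 (bin 11010); offset now 5 = byte 0 bit 5; 27 bits remain
Read 2: bits[5:17] width=12 -> value=2713 (bin 101010011001); offset now 17 = byte 2 bit 1; 15 bits remain
Read 3: bits[17:22] width=5 -> value=26 (bin 11010); offset now 22 = byte 2 bit 6; 10 bits remain
Read 4: bits[22:29] width=7 -> value=108 (bin 1101100); offset now 29 = byte 3 bit 5; 3 bits remain
Read 5: bits[29:30] width=1 -> value=1 (bin 1); offset now 30 = byte 3 bit 6; 2 bits remain
Read 6: bits[30:31] width=1 -> value=0 (bin 0); offset now 31 = byte 3 bit 7; 1 bits remain

Answer: 3 7 0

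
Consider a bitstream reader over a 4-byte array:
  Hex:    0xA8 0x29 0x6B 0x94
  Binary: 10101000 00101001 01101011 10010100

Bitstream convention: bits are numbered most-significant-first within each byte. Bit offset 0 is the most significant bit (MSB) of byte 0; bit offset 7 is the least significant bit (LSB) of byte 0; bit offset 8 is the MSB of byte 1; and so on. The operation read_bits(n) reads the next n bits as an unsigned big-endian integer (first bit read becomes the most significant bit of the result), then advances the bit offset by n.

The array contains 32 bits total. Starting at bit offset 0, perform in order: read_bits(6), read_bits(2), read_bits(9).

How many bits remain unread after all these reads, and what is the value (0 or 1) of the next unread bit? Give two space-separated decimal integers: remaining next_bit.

Read 1: bits[0:6] width=6 -> value=42 (bin 101010); offset now 6 = byte 0 bit 6; 26 bits remain
Read 2: bits[6:8] width=2 -> value=0 (bin 00); offset now 8 = byte 1 bit 0; 24 bits remain
Read 3: bits[8:17] width=9 -> value=82 (bin 001010010); offset now 17 = byte 2 bit 1; 15 bits remain

Answer: 15 1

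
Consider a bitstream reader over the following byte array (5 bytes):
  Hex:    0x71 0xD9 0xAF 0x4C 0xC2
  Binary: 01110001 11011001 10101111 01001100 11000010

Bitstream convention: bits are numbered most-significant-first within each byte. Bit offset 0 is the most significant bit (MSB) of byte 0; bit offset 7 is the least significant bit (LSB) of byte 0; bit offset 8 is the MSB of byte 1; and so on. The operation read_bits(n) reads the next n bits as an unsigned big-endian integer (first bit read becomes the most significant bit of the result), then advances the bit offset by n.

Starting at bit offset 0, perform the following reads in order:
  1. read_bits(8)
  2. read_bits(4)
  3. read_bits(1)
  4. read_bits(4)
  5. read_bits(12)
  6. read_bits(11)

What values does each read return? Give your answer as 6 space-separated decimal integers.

Read 1: bits[0:8] width=8 -> value=113 (bin 01110001); offset now 8 = byte 1 bit 0; 32 bits remain
Read 2: bits[8:12] width=4 -> value=13 (bin 1101); offset now 12 = byte 1 bit 4; 28 bits remain
Read 3: bits[12:13] width=1 -> value=1 (bin 1); offset now 13 = byte 1 bit 5; 27 bits remain
Read 4: bits[13:17] width=4 -> value=3 (bin 0011); offset now 17 = byte 2 bit 1; 23 bits remain
Read 5: bits[17:29] width=12 -> value=1513 (bin 010111101001); offset now 29 = byte 3 bit 5; 11 bits remain
Read 6: bits[29:40] width=11 -> value=1218 (bin 10011000010); offset now 40 = byte 5 bit 0; 0 bits remain

Answer: 113 13 1 3 1513 1218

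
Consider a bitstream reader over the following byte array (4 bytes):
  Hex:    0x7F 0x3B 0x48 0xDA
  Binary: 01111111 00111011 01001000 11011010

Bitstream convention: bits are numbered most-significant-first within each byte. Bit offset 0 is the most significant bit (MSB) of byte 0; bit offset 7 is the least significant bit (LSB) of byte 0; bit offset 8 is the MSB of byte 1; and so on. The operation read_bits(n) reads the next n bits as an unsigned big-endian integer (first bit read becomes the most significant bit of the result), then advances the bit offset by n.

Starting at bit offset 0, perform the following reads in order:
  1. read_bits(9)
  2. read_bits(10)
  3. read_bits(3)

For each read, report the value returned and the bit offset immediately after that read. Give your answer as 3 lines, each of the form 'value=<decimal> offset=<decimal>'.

Answer: value=254 offset=9
value=474 offset=19
value=2 offset=22

Derivation:
Read 1: bits[0:9] width=9 -> value=254 (bin 011111110); offset now 9 = byte 1 bit 1; 23 bits remain
Read 2: bits[9:19] width=10 -> value=474 (bin 0111011010); offset now 19 = byte 2 bit 3; 13 bits remain
Read 3: bits[19:22] width=3 -> value=2 (bin 010); offset now 22 = byte 2 bit 6; 10 bits remain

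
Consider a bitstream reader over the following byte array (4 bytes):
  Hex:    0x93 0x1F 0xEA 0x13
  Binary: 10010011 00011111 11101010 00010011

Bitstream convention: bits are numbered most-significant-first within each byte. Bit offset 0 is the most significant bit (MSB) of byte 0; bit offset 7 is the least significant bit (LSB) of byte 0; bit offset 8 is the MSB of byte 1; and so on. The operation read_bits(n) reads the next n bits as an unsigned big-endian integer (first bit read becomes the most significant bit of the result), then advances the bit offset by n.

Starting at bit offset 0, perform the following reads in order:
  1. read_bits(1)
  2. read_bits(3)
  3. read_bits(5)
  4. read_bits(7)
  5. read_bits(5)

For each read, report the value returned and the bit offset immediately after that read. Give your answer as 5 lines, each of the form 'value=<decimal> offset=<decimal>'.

Read 1: bits[0:1] width=1 -> value=1 (bin 1); offset now 1 = byte 0 bit 1; 31 bits remain
Read 2: bits[1:4] width=3 -> value=1 (bin 001); offset now 4 = byte 0 bit 4; 28 bits remain
Read 3: bits[4:9] width=5 -> value=6 (bin 00110); offset now 9 = byte 1 bit 1; 23 bits remain
Read 4: bits[9:16] width=7 -> value=31 (bin 0011111); offset now 16 = byte 2 bit 0; 16 bits remain
Read 5: bits[16:21] width=5 -> value=29 (bin 11101); offset now 21 = byte 2 bit 5; 11 bits remain

Answer: value=1 offset=1
value=1 offset=4
value=6 offset=9
value=31 offset=16
value=29 offset=21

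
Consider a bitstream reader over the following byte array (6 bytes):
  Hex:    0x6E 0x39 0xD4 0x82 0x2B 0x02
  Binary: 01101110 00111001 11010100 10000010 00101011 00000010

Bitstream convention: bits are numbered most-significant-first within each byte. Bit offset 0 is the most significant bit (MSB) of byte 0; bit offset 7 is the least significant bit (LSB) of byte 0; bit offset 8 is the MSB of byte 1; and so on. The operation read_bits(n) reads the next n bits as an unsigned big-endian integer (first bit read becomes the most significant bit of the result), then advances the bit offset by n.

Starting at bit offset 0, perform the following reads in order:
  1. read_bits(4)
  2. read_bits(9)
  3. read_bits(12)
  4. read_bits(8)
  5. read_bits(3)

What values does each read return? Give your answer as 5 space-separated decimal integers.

Read 1: bits[0:4] width=4 -> value=6 (bin 0110); offset now 4 = byte 0 bit 4; 44 bits remain
Read 2: bits[4:13] width=9 -> value=455 (bin 111000111); offset now 13 = byte 1 bit 5; 35 bits remain
Read 3: bits[13:25] width=12 -> value=937 (bin 001110101001); offset now 25 = byte 3 bit 1; 23 bits remain
Read 4: bits[25:33] width=8 -> value=4 (bin 00000100); offset now 33 = byte 4 bit 1; 15 bits remain
Read 5: bits[33:36] width=3 -> value=2 (bin 010); offset now 36 = byte 4 bit 4; 12 bits remain

Answer: 6 455 937 4 2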